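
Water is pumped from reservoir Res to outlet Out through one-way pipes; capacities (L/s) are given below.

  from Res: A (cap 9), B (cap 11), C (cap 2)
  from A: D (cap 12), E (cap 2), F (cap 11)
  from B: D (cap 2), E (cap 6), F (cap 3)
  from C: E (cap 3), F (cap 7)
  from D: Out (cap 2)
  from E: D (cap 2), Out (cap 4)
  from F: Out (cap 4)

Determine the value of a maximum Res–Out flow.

10

Augment Res→A→D→Out: bottleneck 2, flow now 2.
Augment Res→A→E→Out: bottleneck 2, flow now 4.
Augment Res→A→F→Out: bottleneck 4, flow now 8.
Augment Res→B→E→Out: bottleneck 2, flow now 10.
No augmenting path remains; maximum flow = 10.
In the residual graph, reachable from Res: {Res, A, B, C, D, E, F}.
Min-cut edges: D→Out (2), E→Out (4), F→Out (4); capacity 2 + 4 + 4 = 10.
This cut is saturated, so no flow can exceed 10.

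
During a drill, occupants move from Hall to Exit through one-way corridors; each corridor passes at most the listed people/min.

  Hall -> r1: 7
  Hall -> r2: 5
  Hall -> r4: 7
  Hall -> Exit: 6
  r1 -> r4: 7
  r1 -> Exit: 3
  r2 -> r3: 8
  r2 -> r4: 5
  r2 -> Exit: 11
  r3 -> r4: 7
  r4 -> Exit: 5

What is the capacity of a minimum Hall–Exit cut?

19

Augment Hall→Exit: bottleneck 6, flow now 6.
Augment Hall→r1→Exit: bottleneck 3, flow now 9.
Augment Hall→r2→Exit: bottleneck 5, flow now 14.
Augment Hall→r4→Exit: bottleneck 5, flow now 19.
No augmenting path remains; maximum flow = 19.
By max-flow min-cut, the minimum cut capacity equals the max flow.
In the residual graph, reachable from Hall: {Hall, r1, r4}.
Min-cut edges: Hall→r2 (5), Hall→Exit (6), r1→Exit (3), r4→Exit (5); capacity 5 + 6 + 3 + 5 = 19.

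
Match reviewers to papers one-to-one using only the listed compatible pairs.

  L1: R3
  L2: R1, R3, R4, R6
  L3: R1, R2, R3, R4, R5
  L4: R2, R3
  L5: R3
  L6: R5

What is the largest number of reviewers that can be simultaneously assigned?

5

Unit-capacity flow: source→left, listed edges, right→sink; max matching = max flow.
Augmenting path L1→R3 (+1); matched 1.
Augmenting path L2→R1 (+1); matched 2.
Augmenting path L3→R2 (+1); matched 3.
Augmenting path L6→R5 (+1); matched 4.
Augmenting path L4→R2→L3→R4 (+1); matched 5.
No augmenting path remains; maximum matching = 5.
König certificate: {L2, L3, L4, L6, R3} is a vertex cover of size 5 (every listed pair touches it), so no matching can be larger.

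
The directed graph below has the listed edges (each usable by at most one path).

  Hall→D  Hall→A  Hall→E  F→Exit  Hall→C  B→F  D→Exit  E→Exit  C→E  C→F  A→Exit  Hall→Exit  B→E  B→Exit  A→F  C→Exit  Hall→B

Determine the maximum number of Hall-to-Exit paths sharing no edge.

Assign every edge capacity 1; by Menger, the answer equals the max flow.
Path Hall→Exit (+1); total 1.
Path Hall→A→Exit (+1); total 2.
Path Hall→B→Exit (+1); total 3.
Path Hall→C→Exit (+1); total 4.
Path Hall→D→Exit (+1); total 5.
Path Hall→E→Exit (+1); total 6.
No residual Hall→Exit path; max flow = 6.
Certifying cut of size 6: {Hall→A, Hall→B, Hall→C, Hall→D, Hall→E, Hall→Exit}.

6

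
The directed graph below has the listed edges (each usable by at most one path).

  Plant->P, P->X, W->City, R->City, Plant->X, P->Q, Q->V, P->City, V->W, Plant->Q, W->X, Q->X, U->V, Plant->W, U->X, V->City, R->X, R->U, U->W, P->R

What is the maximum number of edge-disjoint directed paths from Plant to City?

Assign every edge capacity 1; by Menger, the answer equals the max flow.
Path Plant→P→City (+1); total 1.
Path Plant→W→City (+1); total 2.
Path Plant→Q→V→City (+1); total 3.
No residual Plant→City path; max flow = 3.
Certifying cut of size 3: {Plant→P, Plant→Q, Plant→W}.

3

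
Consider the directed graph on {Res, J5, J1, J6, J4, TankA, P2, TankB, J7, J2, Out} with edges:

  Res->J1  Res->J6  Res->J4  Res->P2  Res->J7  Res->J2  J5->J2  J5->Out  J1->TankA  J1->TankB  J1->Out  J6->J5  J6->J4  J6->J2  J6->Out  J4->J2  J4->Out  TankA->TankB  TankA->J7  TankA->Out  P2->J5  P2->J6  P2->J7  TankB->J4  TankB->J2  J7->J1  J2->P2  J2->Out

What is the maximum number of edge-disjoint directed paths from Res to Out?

6

Assign every edge capacity 1; by Menger, the answer equals the max flow.
Path Res→J1→Out (+1); total 1.
Path Res→J6→Out (+1); total 2.
Path Res→J4→Out (+1); total 3.
Path Res→J2→Out (+1); total 4.
Path Res→P2→J5→Out (+1); total 5.
Path Res→J7→J1→TankA→Out (+1); total 6.
No residual Res→Out path; max flow = 6.
Certifying cut of size 6: {Res→J1, Res→J2, Res→J4, Res→J6, Res→J7, Res→P2}.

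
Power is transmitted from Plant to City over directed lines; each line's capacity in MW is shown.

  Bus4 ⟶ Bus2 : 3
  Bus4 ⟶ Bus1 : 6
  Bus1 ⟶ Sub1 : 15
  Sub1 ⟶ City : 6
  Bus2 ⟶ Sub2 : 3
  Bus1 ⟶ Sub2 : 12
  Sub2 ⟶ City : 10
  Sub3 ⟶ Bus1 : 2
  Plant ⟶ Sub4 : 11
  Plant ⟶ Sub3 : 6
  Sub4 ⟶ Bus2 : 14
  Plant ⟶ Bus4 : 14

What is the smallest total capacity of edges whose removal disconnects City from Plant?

11

Augment Plant→Sub3→Bus1→Sub1→City: bottleneck 2, flow now 2.
Augment Plant→Bus4→Bus1→Sub1→City: bottleneck 4, flow now 6.
Augment Plant→Bus4→Bus1→Sub2→City: bottleneck 2, flow now 8.
Augment Plant→Bus4→Bus2→Sub2→City: bottleneck 3, flow now 11.
No augmenting path remains; maximum flow = 11.
By max-flow min-cut, the minimum cut capacity equals the max flow.
In the residual graph, reachable from Plant: {Plant, Sub3, Bus4, Sub4, Bus2}.
Min-cut edges: Sub3→Bus1 (2), Bus4→Bus1 (6), Bus2→Sub2 (3); capacity 2 + 6 + 3 = 11.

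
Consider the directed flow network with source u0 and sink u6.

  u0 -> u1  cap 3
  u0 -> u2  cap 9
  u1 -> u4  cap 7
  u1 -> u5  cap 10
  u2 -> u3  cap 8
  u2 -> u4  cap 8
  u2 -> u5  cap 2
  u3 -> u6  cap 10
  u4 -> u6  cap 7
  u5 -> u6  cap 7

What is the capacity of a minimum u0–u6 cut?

12

Augment u0→u1→u4→u6: bottleneck 3, flow now 3.
Augment u0→u2→u3→u6: bottleneck 8, flow now 11.
Augment u0→u2→u4→u6: bottleneck 1, flow now 12.
No augmenting path remains; maximum flow = 12.
By max-flow min-cut, the minimum cut capacity equals the max flow.
In the residual graph, reachable from u0: {u0}.
Min-cut edges: u0→u1 (3), u0→u2 (9); capacity 3 + 9 = 12.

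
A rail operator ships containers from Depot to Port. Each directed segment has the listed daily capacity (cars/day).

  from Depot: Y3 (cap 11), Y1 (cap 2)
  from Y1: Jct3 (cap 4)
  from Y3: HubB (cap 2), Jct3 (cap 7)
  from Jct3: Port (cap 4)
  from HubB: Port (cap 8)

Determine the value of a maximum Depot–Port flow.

Augment Depot→Y1→Jct3→Port: bottleneck 2, flow now 2.
Augment Depot→Y3→Jct3→Port: bottleneck 2, flow now 4.
Augment Depot→Y3→HubB→Port: bottleneck 2, flow now 6.
No augmenting path remains; maximum flow = 6.
In the residual graph, reachable from Depot: {Depot, Y1, Y3, Jct3}.
Min-cut edges: Y3→HubB (2), Jct3→Port (4); capacity 2 + 4 = 6.
This cut is saturated, so no flow can exceed 6.

6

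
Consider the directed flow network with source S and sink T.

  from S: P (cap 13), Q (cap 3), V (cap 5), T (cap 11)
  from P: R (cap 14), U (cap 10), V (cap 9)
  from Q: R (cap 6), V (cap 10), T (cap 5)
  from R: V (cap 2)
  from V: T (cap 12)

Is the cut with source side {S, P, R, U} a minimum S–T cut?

Given cut capacity: 3 + 5 + 11 + 9 + 2 = 30.
Augment S→T: bottleneck 11, flow now 11.
Augment S→Q→T: bottleneck 3, flow now 14.
Augment S→V→T: bottleneck 5, flow now 19.
Augment S→P→V→T: bottleneck 7, flow now 26.
No augmenting path remains; maximum flow = 26.
In the residual graph, reachable from S: {S, P, R, U, V}.
Min-cut edges: S→Q (3), S→T (11), V→T (12); capacity 3 + 11 + 12 = 26.
Cut capacity 30 exceeds the max flow 26, so it is not minimum.

No — its capacity is 30, but the minimum cut has capacity 26.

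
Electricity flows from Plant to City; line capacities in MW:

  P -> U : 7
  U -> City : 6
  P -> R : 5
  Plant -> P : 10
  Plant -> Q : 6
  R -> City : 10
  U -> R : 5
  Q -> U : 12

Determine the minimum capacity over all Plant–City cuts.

16

Augment Plant→P→R→City: bottleneck 5, flow now 5.
Augment Plant→P→U→City: bottleneck 5, flow now 10.
Augment Plant→Q→U→City: bottleneck 1, flow now 11.
Augment Plant→Q→U→R→City: bottleneck 5, flow now 16.
No augmenting path remains; maximum flow = 16.
By max-flow min-cut, the minimum cut capacity equals the max flow.
In the residual graph, reachable from Plant: {Plant}.
Min-cut edges: Plant→P (10), Plant→Q (6); capacity 10 + 6 = 16.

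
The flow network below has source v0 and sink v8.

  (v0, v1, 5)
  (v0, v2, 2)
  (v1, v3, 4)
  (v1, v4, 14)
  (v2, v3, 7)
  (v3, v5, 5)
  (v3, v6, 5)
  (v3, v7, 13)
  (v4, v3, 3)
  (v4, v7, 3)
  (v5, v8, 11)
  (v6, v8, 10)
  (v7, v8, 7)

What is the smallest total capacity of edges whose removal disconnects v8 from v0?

7

Augment v0→v1→v3→v5→v8: bottleneck 4, flow now 4.
Augment v0→v1→v4→v7→v8: bottleneck 1, flow now 5.
Augment v0→v2→v3→v5→v8: bottleneck 1, flow now 6.
Augment v0→v2→v3→v6→v8: bottleneck 1, flow now 7.
No augmenting path remains; maximum flow = 7.
By max-flow min-cut, the minimum cut capacity equals the max flow.
In the residual graph, reachable from v0: {v0}.
Min-cut edges: v0→v1 (5), v0→v2 (2); capacity 5 + 2 = 7.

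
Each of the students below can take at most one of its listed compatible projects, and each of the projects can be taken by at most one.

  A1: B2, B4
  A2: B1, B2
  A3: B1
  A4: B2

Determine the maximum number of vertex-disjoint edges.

Unit-capacity flow: source→left, listed edges, right→sink; max matching = max flow.
Augmenting path A1→B2 (+1); matched 1.
Augmenting path A2→B1 (+1); matched 2.
Augmenting path A4→B2→A1→B4 (+1); matched 3.
No augmenting path remains; maximum matching = 3.
König certificate: {A1, B1, B2} is a vertex cover of size 3 (every listed pair touches it), so no matching can be larger.

3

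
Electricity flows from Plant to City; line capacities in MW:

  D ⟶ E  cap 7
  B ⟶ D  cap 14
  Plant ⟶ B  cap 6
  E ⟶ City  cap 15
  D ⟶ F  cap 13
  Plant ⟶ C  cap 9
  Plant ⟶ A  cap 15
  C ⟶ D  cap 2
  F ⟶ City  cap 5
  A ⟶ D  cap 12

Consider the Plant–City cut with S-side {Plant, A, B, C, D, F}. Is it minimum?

Yes — it is a minimum cut (capacity 12).

Given cut capacity: 7 + 5 = 12.
Augment Plant→A→D→E→City: bottleneck 7, flow now 7.
Augment Plant→A→D→F→City: bottleneck 5, flow now 12.
No augmenting path remains; maximum flow = 12.
Cut capacity 12 equals the max flow, so it is a minimum cut.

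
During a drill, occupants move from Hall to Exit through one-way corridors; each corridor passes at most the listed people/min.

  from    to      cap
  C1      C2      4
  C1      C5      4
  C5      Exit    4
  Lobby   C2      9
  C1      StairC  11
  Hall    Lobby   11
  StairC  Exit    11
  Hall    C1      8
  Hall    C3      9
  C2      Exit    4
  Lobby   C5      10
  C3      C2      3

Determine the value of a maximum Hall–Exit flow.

Augment Hall→C3→C2→Exit: bottleneck 3, flow now 3.
Augment Hall→C1→StairC→Exit: bottleneck 8, flow now 11.
Augment Hall→Lobby→C2→Exit: bottleneck 1, flow now 12.
Augment Hall→Lobby→C5→Exit: bottleneck 4, flow now 16.
No augmenting path remains; maximum flow = 16.
In the residual graph, reachable from Hall: {Hall, C3, Lobby, C2, C5}.
Min-cut edges: Hall→C1 (8), C2→Exit (4), C5→Exit (4); capacity 8 + 4 + 4 = 16.
This cut is saturated, so no flow can exceed 16.

16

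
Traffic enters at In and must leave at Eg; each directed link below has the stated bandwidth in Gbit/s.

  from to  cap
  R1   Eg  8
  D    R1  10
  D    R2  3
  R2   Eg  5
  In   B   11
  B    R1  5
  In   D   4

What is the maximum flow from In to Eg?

9

Augment In→D→R2→Eg: bottleneck 3, flow now 3.
Augment In→D→R1→Eg: bottleneck 1, flow now 4.
Augment In→B→R1→Eg: bottleneck 5, flow now 9.
No augmenting path remains; maximum flow = 9.
In the residual graph, reachable from In: {In, B}.
Min-cut edges: In→D (4), B→R1 (5); capacity 4 + 5 = 9.
This cut is saturated, so no flow can exceed 9.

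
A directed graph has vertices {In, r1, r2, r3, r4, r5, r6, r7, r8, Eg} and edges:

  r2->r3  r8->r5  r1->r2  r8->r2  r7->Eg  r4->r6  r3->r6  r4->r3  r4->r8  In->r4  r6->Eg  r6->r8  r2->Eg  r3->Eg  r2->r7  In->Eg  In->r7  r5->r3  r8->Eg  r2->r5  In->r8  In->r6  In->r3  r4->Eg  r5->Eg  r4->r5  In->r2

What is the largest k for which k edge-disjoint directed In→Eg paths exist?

Assign every edge capacity 1; by Menger, the answer equals the max flow.
Path In→Eg (+1); total 1.
Path In→r2→Eg (+1); total 2.
Path In→r3→Eg (+1); total 3.
Path In→r4→Eg (+1); total 4.
Path In→r6→Eg (+1); total 5.
Path In→r7→Eg (+1); total 6.
Path In→r8→Eg (+1); total 7.
No residual In→Eg path; max flow = 7.
Certifying cut of size 7: {In→Eg, In→r2, In→r3, In→r4, In→r6, In→r7, In→r8}.

7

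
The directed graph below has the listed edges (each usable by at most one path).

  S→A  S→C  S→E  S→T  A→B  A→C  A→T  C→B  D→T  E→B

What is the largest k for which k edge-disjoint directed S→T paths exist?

Assign every edge capacity 1; by Menger, the answer equals the max flow.
Path S→T (+1); total 1.
Path S→A→T (+1); total 2.
No residual S→T path; max flow = 2.
Certifying cut of size 2: {S→A, S→T}.

2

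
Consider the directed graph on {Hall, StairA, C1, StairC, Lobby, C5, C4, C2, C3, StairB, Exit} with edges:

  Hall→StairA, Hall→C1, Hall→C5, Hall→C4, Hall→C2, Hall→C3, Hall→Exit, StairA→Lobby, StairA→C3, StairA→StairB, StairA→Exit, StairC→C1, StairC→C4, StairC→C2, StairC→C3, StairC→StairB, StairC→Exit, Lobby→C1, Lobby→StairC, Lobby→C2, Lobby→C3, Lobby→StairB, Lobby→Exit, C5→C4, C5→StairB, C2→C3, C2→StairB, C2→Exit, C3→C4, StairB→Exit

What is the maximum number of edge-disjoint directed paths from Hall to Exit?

Assign every edge capacity 1; by Menger, the answer equals the max flow.
Path Hall→Exit (+1); total 1.
Path Hall→StairA→Exit (+1); total 2.
Path Hall→C2→Exit (+1); total 3.
Path Hall→C5→StairB→Exit (+1); total 4.
No residual Hall→Exit path; max flow = 4.
Certifying cut of size 4: {Hall→C2, Hall→C5, Hall→Exit, Hall→StairA}.

4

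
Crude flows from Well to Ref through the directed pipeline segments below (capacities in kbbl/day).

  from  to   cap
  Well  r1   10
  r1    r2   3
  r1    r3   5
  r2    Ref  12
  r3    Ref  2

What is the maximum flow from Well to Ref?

Augment Well→r1→r2→Ref: bottleneck 3, flow now 3.
Augment Well→r1→r3→Ref: bottleneck 2, flow now 5.
No augmenting path remains; maximum flow = 5.
In the residual graph, reachable from Well: {Well, r1, r3}.
Min-cut edges: r1→r2 (3), r3→Ref (2); capacity 3 + 2 = 5.
This cut is saturated, so no flow can exceed 5.

5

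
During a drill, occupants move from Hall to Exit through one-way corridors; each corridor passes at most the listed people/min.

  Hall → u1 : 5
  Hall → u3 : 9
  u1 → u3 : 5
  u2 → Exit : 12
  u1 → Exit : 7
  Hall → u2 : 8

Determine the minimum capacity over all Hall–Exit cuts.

Augment Hall→u1→Exit: bottleneck 5, flow now 5.
Augment Hall→u2→Exit: bottleneck 8, flow now 13.
No augmenting path remains; maximum flow = 13.
By max-flow min-cut, the minimum cut capacity equals the max flow.
In the residual graph, reachable from Hall: {Hall, u3}.
Min-cut edges: Hall→u1 (5), Hall→u2 (8); capacity 5 + 8 = 13.

13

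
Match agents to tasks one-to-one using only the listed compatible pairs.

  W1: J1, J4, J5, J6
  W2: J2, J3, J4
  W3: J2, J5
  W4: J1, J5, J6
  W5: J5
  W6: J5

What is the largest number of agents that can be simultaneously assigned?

5

Unit-capacity flow: source→left, listed edges, right→sink; max matching = max flow.
Augmenting path W1→J1 (+1); matched 1.
Augmenting path W2→J2 (+1); matched 2.
Augmenting path W3→J5 (+1); matched 3.
Augmenting path W4→J6 (+1); matched 4.
Augmenting path W5→J5→W3→J2→W2→J3 (+1); matched 5.
No augmenting path remains; maximum matching = 5.
König certificate: {W1, W2, W3, W4, J5} is a vertex cover of size 5 (every listed pair touches it), so no matching can be larger.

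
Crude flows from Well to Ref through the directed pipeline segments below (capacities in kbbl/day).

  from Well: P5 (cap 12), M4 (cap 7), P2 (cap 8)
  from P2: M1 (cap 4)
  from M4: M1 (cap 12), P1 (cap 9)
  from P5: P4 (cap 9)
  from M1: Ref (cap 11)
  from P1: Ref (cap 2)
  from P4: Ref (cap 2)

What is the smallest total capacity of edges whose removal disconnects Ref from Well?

Augment Well→P2→M1→Ref: bottleneck 4, flow now 4.
Augment Well→M4→M1→Ref: bottleneck 7, flow now 11.
Augment Well→P5→P4→Ref: bottleneck 2, flow now 13.
No augmenting path remains; maximum flow = 13.
By max-flow min-cut, the minimum cut capacity equals the max flow.
In the residual graph, reachable from Well: {Well, P2, P5, P4}.
Min-cut edges: Well→M4 (7), P2→M1 (4), P4→Ref (2); capacity 7 + 4 + 2 = 13.

13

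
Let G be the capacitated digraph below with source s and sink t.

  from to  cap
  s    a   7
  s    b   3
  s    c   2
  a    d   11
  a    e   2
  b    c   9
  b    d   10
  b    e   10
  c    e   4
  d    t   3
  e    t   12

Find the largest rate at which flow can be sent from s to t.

10

Augment s→a→d→t: bottleneck 3, flow now 3.
Augment s→a→e→t: bottleneck 2, flow now 5.
Augment s→b→e→t: bottleneck 3, flow now 8.
Augment s→c→e→t: bottleneck 2, flow now 10.
No augmenting path remains; maximum flow = 10.
In the residual graph, reachable from s: {s, a, d}.
Min-cut edges: s→b (3), s→c (2), a→e (2), d→t (3); capacity 3 + 2 + 2 + 3 = 10.
This cut is saturated, so no flow can exceed 10.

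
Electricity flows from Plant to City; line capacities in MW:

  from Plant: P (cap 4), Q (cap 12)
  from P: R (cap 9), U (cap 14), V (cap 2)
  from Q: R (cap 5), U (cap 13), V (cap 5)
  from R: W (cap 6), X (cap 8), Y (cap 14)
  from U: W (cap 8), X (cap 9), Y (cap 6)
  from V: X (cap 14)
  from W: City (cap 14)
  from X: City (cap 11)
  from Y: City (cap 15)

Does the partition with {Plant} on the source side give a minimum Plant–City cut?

Yes — it is a minimum cut (capacity 16).

Given cut capacity: 4 + 12 = 16.
Augment Plant→P→R→W→City: bottleneck 4, flow now 4.
Augment Plant→Q→R→W→City: bottleneck 2, flow now 6.
Augment Plant→Q→R→X→City: bottleneck 3, flow now 9.
Augment Plant→Q→U→W→City: bottleneck 7, flow now 16.
No augmenting path remains; maximum flow = 16.
Cut capacity 16 equals the max flow, so it is a minimum cut.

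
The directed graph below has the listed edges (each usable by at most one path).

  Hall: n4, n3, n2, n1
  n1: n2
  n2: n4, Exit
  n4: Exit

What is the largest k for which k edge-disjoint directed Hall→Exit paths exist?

2

Assign every edge capacity 1; by Menger, the answer equals the max flow.
Path Hall→n2→Exit (+1); total 1.
Path Hall→n4→Exit (+1); total 2.
No residual Hall→Exit path; max flow = 2.
Certifying cut of size 2: {n2→Exit, n4→Exit}.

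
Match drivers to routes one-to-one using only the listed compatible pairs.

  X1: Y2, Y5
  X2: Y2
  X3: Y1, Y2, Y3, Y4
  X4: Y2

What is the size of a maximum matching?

3

Unit-capacity flow: source→left, listed edges, right→sink; max matching = max flow.
Augmenting path X1→Y2 (+1); matched 1.
Augmenting path X3→Y1 (+1); matched 2.
Augmenting path X2→Y2→X1→Y5 (+1); matched 3.
No augmenting path remains; maximum matching = 3.
König certificate: {X1, X3, Y2} is a vertex cover of size 3 (every listed pair touches it), so no matching can be larger.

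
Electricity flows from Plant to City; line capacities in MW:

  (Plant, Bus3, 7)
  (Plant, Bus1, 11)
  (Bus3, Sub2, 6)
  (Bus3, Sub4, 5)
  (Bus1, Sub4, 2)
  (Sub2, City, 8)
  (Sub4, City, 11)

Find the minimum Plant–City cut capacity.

9

Augment Plant→Bus3→Sub2→City: bottleneck 6, flow now 6.
Augment Plant→Bus3→Sub4→City: bottleneck 1, flow now 7.
Augment Plant→Bus1→Sub4→City: bottleneck 2, flow now 9.
No augmenting path remains; maximum flow = 9.
By max-flow min-cut, the minimum cut capacity equals the max flow.
In the residual graph, reachable from Plant: {Plant, Bus1}.
Min-cut edges: Plant→Bus3 (7), Bus1→Sub4 (2); capacity 7 + 2 = 9.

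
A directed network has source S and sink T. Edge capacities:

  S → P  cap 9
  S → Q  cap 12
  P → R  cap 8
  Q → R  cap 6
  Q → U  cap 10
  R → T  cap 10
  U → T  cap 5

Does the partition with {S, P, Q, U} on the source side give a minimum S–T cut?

Given cut capacity: 8 + 6 + 5 = 19.
Augment S→P→R→T: bottleneck 8, flow now 8.
Augment S→Q→R→T: bottleneck 2, flow now 10.
Augment S→Q→U→T: bottleneck 5, flow now 15.
No augmenting path remains; maximum flow = 15.
In the residual graph, reachable from S: {S, P, Q, R, U}.
Min-cut edges: R→T (10), U→T (5); capacity 10 + 5 = 15.
Cut capacity 19 exceeds the max flow 15, so it is not minimum.

No — its capacity is 19, but the minimum cut has capacity 15.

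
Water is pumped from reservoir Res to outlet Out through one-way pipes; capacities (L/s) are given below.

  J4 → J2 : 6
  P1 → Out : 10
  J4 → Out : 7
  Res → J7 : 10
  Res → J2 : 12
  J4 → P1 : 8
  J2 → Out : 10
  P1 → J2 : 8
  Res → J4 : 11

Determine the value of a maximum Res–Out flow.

21

Augment Res→J4→Out: bottleneck 7, flow now 7.
Augment Res→J2→Out: bottleneck 10, flow now 17.
Augment Res→J4→P1→Out: bottleneck 4, flow now 21.
No augmenting path remains; maximum flow = 21.
In the residual graph, reachable from Res: {Res, J7, J2}.
Min-cut edges: Res→J4 (11), J2→Out (10); capacity 11 + 10 = 21.
This cut is saturated, so no flow can exceed 21.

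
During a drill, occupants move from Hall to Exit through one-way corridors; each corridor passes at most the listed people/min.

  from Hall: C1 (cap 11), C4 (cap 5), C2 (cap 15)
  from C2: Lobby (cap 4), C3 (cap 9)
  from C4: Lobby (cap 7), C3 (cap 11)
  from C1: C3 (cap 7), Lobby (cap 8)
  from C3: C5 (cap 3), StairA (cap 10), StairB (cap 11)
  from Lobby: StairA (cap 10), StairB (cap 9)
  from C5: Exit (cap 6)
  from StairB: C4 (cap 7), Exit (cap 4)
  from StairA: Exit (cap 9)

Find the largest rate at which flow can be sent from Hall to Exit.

16

Augment Hall→C2→C3→C5→Exit: bottleneck 3, flow now 3.
Augment Hall→C2→C3→StairB→Exit: bottleneck 4, flow now 7.
Augment Hall→C2→C3→StairA→Exit: bottleneck 2, flow now 9.
Augment Hall→C2→Lobby→StairA→Exit: bottleneck 4, flow now 13.
Augment Hall→C4→C3→StairA→Exit: bottleneck 3, flow now 16.
No augmenting path remains; maximum flow = 16.
In the residual graph, reachable from Hall: {Hall, C2, C4, C1, C3, Lobby, StairB, StairA}.
Min-cut edges: C3→C5 (3), StairB→Exit (4), StairA→Exit (9); capacity 3 + 4 + 9 = 16.
This cut is saturated, so no flow can exceed 16.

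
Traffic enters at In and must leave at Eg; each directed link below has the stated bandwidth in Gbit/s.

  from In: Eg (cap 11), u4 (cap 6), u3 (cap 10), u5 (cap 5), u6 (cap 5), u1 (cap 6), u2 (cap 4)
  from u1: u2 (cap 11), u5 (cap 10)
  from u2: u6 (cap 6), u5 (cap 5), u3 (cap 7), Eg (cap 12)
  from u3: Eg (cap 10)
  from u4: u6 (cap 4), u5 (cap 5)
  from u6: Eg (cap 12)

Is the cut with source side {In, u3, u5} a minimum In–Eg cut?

No — its capacity is 42, but the minimum cut has capacity 40.

Given cut capacity: 6 + 4 + 6 + 5 + 11 + 10 = 42.
Augment In→Eg: bottleneck 11, flow now 11.
Augment In→u2→Eg: bottleneck 4, flow now 15.
Augment In→u3→Eg: bottleneck 10, flow now 25.
Augment In→u6→Eg: bottleneck 5, flow now 30.
Augment In→u1→u2→Eg: bottleneck 6, flow now 36.
Augment In→u4→u6→Eg: bottleneck 4, flow now 40.
No augmenting path remains; maximum flow = 40.
In the residual graph, reachable from In: {In, u4, u5}.
Min-cut edges: In→u1 (6), In→u2 (4), In→u3 (10), In→u6 (5), In→Eg (11), u4→u6 (4); capacity 6 + 4 + 10 + 5 + 11 + 4 = 40.
Cut capacity 42 exceeds the max flow 40, so it is not minimum.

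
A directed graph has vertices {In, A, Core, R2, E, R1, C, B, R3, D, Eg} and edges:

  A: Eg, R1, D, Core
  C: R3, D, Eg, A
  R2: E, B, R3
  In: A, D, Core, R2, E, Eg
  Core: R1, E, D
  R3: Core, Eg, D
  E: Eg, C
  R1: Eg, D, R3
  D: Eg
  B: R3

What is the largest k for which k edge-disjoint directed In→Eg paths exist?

Assign every edge capacity 1; by Menger, the answer equals the max flow.
Path In→Eg (+1); total 1.
Path In→A→Eg (+1); total 2.
Path In→E→Eg (+1); total 3.
Path In→D→Eg (+1); total 4.
Path In→Core→R1→Eg (+1); total 5.
Path In→R2→R3→Eg (+1); total 6.
No residual In→Eg path; max flow = 6.
Certifying cut of size 6: {In→A, In→Core, In→D, In→E, In→Eg, In→R2}.

6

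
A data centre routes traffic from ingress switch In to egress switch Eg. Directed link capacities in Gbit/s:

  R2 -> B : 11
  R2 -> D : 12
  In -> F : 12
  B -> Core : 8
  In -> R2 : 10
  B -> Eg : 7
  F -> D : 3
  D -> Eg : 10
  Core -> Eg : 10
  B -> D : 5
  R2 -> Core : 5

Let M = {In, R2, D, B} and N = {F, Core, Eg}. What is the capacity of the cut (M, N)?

42

Edges leaving {In, R2, D, B}: In→F (12), R2→Core (5), D→Eg (10), B→Core (8), B→Eg (7).
Cut capacity = 12 + 5 + 10 + 8 + 7 = 42.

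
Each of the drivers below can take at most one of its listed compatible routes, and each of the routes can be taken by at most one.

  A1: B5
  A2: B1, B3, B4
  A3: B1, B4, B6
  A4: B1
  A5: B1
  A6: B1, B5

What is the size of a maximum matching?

4

Unit-capacity flow: source→left, listed edges, right→sink; max matching = max flow.
Augmenting path A1→B5 (+1); matched 1.
Augmenting path A2→B1 (+1); matched 2.
Augmenting path A3→B4 (+1); matched 3.
Augmenting path A4→B1→A2→B3 (+1); matched 4.
No augmenting path remains; maximum matching = 4.
König certificate: {A2, A3, B1, B5} is a vertex cover of size 4 (every listed pair touches it), so no matching can be larger.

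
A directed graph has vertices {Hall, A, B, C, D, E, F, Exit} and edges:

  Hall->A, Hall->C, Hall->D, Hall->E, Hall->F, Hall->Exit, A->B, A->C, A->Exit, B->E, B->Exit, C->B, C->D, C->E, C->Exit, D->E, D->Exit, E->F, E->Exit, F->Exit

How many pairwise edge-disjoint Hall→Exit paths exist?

Assign every edge capacity 1; by Menger, the answer equals the max flow.
Path Hall→Exit (+1); total 1.
Path Hall→A→Exit (+1); total 2.
Path Hall→C→Exit (+1); total 3.
Path Hall→D→Exit (+1); total 4.
Path Hall→E→Exit (+1); total 5.
Path Hall→F→Exit (+1); total 6.
No residual Hall→Exit path; max flow = 6.
Certifying cut of size 6: {Hall→A, Hall→C, Hall→D, Hall→E, Hall→Exit, Hall→F}.

6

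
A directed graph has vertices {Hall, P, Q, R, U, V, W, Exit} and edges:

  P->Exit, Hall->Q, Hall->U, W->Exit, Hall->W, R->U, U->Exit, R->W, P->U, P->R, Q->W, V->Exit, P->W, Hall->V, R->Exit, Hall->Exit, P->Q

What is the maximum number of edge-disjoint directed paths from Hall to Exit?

4

Assign every edge capacity 1; by Menger, the answer equals the max flow.
Path Hall→Exit (+1); total 1.
Path Hall→U→Exit (+1); total 2.
Path Hall→V→Exit (+1); total 3.
Path Hall→W→Exit (+1); total 4.
No residual Hall→Exit path; max flow = 4.
Certifying cut of size 4: {Hall→Exit, Hall→U, Hall→V, W→Exit}.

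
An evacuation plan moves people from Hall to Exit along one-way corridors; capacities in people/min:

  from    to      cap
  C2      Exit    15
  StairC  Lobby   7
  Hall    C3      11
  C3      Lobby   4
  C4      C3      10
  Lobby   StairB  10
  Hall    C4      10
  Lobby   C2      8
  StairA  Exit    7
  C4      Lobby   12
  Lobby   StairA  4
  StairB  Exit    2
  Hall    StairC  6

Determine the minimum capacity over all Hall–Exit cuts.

Augment Hall→C3→Lobby→StairB→Exit: bottleneck 2, flow now 2.
Augment Hall→C3→Lobby→StairA→Exit: bottleneck 2, flow now 4.
Augment Hall→C4→Lobby→StairA→Exit: bottleneck 2, flow now 6.
Augment Hall→C4→Lobby→C2→Exit: bottleneck 8, flow now 14.
No augmenting path remains; maximum flow = 14.
By max-flow min-cut, the minimum cut capacity equals the max flow.
In the residual graph, reachable from Hall: {Hall, C3, C4, StairC, Lobby, StairB}.
Min-cut edges: Lobby→StairA (4), Lobby→C2 (8), StairB→Exit (2); capacity 4 + 8 + 2 = 14.

14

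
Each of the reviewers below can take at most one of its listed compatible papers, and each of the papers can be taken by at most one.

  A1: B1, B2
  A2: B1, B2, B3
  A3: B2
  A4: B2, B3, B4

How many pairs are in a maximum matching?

4

Unit-capacity flow: source→left, listed edges, right→sink; max matching = max flow.
Augmenting path A1→B1 (+1); matched 1.
Augmenting path A2→B2 (+1); matched 2.
Augmenting path A4→B3 (+1); matched 3.
Augmenting path A3→B2→A2→B3→A4→B4 (+1); matched 4.
No augmenting path remains; maximum matching = 4.
König certificate: {A1, A2, A3, A4} is a vertex cover of size 4 (every listed pair touches it), so no matching can be larger.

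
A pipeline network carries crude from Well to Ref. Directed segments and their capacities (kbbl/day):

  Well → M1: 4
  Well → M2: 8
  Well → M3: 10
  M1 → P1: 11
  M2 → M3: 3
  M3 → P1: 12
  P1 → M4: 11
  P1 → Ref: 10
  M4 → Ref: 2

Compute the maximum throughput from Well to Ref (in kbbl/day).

Augment Well→M1→P1→Ref: bottleneck 4, flow now 4.
Augment Well→M3→P1→Ref: bottleneck 6, flow now 10.
Augment Well→M3→P1→M4→Ref: bottleneck 2, flow now 12.
No augmenting path remains; maximum flow = 12.
In the residual graph, reachable from Well: {Well, M1, M2, M3, P1, M4}.
Min-cut edges: P1→Ref (10), M4→Ref (2); capacity 10 + 2 = 12.
This cut is saturated, so no flow can exceed 12.

12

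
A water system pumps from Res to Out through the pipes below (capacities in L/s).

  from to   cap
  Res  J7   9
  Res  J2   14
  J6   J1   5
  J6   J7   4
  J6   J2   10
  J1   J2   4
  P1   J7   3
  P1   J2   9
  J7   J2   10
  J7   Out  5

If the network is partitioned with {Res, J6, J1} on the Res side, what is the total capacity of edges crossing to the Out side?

41

Edges leaving {Res, J6, J1}: Res→J7 (9), Res→J2 (14), J6→J7 (4), J6→J2 (10), J1→J2 (4).
Cut capacity = 9 + 14 + 4 + 10 + 4 = 41.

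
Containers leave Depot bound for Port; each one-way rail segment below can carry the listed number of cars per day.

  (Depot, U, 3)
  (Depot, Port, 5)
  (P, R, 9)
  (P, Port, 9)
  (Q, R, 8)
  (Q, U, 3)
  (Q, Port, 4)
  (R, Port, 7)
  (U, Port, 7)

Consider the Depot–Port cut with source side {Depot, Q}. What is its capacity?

Edges leaving {Depot, Q}: Depot→U (3), Depot→Port (5), Q→R (8), Q→U (3), Q→Port (4).
Cut capacity = 3 + 5 + 8 + 3 + 4 = 23.

23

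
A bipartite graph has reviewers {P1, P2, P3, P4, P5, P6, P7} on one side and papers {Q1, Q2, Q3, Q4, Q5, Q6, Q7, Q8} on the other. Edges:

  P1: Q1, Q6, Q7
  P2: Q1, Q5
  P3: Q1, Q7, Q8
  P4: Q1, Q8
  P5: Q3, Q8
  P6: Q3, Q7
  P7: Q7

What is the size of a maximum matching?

Unit-capacity flow: source→left, listed edges, right→sink; max matching = max flow.
Augmenting path P1→Q1 (+1); matched 1.
Augmenting path P2→Q5 (+1); matched 2.
Augmenting path P3→Q7 (+1); matched 3.
Augmenting path P4→Q8 (+1); matched 4.
Augmenting path P5→Q3 (+1); matched 5.
Augmenting path P6→Q7→P3→Q1→P1→Q6 (+1); matched 6.
No augmenting path remains; maximum matching = 6.
König certificate: {P1, P2, Q1, Q3, Q7, Q8} is a vertex cover of size 6 (every listed pair touches it), so no matching can be larger.

6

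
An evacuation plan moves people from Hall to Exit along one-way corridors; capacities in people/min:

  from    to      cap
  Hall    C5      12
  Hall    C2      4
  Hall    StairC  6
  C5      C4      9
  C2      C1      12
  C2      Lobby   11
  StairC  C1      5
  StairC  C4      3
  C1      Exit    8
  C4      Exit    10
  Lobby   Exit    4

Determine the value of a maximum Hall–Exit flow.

Augment Hall→C5→C4→Exit: bottleneck 9, flow now 9.
Augment Hall→C2→C1→Exit: bottleneck 4, flow now 13.
Augment Hall→StairC→C1→Exit: bottleneck 4, flow now 17.
Augment Hall→StairC→C4→Exit: bottleneck 1, flow now 18.
Augment Hall→StairC→C1→C2→Lobby→Exit: bottleneck 1, flow now 19. (uses reverse residual edge)
No augmenting path remains; maximum flow = 19.
In the residual graph, reachable from Hall: {Hall, C5}.
Min-cut edges: Hall→C2 (4), Hall→StairC (6), C5→C4 (9); capacity 4 + 6 + 9 = 19.
This cut is saturated, so no flow can exceed 19.

19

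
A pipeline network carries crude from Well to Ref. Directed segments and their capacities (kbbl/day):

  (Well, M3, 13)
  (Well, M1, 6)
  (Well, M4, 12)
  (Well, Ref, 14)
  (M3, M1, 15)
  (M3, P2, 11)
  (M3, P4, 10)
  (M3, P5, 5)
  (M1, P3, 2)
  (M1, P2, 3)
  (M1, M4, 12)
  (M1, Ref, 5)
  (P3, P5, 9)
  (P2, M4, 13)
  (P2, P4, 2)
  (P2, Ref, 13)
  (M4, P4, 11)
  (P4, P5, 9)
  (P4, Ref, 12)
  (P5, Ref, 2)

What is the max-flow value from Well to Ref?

Augment Well→Ref: bottleneck 14, flow now 14.
Augment Well→M1→Ref: bottleneck 5, flow now 19.
Augment Well→M3→P2→Ref: bottleneck 11, flow now 30.
Augment Well→M3→P4→Ref: bottleneck 2, flow now 32.
Augment Well→M1→P2→Ref: bottleneck 1, flow now 33.
Augment Well→M4→P4→Ref: bottleneck 10, flow now 43.
Augment Well→M4→P4→P5→Ref: bottleneck 1, flow now 44.
No augmenting path remains; maximum flow = 44.
In the residual graph, reachable from Well: {Well, M4}.
Min-cut edges: Well→M3 (13), Well→M1 (6), Well→Ref (14), M4→P4 (11); capacity 13 + 6 + 14 + 11 = 44.
This cut is saturated, so no flow can exceed 44.

44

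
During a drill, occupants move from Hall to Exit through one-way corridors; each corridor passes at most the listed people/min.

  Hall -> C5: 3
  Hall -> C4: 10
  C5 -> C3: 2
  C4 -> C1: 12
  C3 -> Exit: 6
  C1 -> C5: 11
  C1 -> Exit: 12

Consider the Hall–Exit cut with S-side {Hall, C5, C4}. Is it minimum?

No — its capacity is 14, but the minimum cut has capacity 12.

Given cut capacity: 2 + 12 = 14.
Augment Hall→C5→C3→Exit: bottleneck 2, flow now 2.
Augment Hall→C4→C1→Exit: bottleneck 10, flow now 12.
No augmenting path remains; maximum flow = 12.
In the residual graph, reachable from Hall: {Hall, C5}.
Min-cut edges: Hall→C4 (10), C5→C3 (2); capacity 10 + 2 = 12.
Cut capacity 14 exceeds the max flow 12, so it is not minimum.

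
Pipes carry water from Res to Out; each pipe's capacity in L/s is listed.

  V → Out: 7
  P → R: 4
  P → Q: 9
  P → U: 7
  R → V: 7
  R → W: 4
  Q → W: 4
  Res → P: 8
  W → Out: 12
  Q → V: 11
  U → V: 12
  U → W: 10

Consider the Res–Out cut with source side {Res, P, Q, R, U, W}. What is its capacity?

Edges leaving {Res, P, Q, R, U, W}: Q→V (11), R→V (7), U→V (12), W→Out (12).
Cut capacity = 11 + 7 + 12 + 12 = 42.

42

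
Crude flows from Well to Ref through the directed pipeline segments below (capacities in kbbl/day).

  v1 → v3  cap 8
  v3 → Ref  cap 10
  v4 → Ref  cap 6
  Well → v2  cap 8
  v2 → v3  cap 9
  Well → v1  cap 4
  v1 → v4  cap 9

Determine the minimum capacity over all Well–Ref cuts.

Augment Well→v1→v3→Ref: bottleneck 4, flow now 4.
Augment Well→v2→v3→Ref: bottleneck 6, flow now 10.
Augment Well→v2→v3→v1→v4→Ref: bottleneck 2, flow now 12. (uses reverse residual edge)
No augmenting path remains; maximum flow = 12.
By max-flow min-cut, the minimum cut capacity equals the max flow.
In the residual graph, reachable from Well: {Well}.
Min-cut edges: Well→v1 (4), Well→v2 (8); capacity 4 + 8 = 12.

12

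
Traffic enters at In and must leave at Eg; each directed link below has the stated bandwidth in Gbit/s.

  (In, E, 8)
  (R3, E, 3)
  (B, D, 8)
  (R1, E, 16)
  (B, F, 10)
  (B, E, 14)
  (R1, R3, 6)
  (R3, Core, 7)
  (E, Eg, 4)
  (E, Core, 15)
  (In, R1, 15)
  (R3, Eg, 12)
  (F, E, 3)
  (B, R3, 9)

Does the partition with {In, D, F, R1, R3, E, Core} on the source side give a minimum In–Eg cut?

Given cut capacity: 12 + 4 = 16.
Augment In→E→Eg: bottleneck 4, flow now 4.
Augment In→R1→R3→Eg: bottleneck 6, flow now 10.
No augmenting path remains; maximum flow = 10.
In the residual graph, reachable from In: {In, R1, E, Core}.
Min-cut edges: R1→R3 (6), E→Eg (4); capacity 6 + 4 = 10.
Cut capacity 16 exceeds the max flow 10, so it is not minimum.

No — its capacity is 16, but the minimum cut has capacity 10.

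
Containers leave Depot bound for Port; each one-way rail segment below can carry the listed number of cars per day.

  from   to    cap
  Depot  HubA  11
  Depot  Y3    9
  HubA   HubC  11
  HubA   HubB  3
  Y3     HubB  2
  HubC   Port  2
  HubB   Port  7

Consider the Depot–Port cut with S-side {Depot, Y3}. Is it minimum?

Given cut capacity: 11 + 2 = 13.
Augment Depot→HubA→HubC→Port: bottleneck 2, flow now 2.
Augment Depot→HubA→HubB→Port: bottleneck 3, flow now 5.
Augment Depot→Y3→HubB→Port: bottleneck 2, flow now 7.
No augmenting path remains; maximum flow = 7.
In the residual graph, reachable from Depot: {Depot, HubA, Y3, HubC}.
Min-cut edges: HubA→HubB (3), Y3→HubB (2), HubC→Port (2); capacity 3 + 2 + 2 = 7.
Cut capacity 13 exceeds the max flow 7, so it is not minimum.

No — its capacity is 13, but the minimum cut has capacity 7.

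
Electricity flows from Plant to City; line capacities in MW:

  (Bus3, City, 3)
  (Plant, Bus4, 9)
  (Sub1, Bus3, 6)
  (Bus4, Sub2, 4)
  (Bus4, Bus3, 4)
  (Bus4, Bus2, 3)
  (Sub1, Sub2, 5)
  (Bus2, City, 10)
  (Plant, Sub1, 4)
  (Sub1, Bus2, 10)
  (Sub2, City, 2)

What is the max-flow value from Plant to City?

Augment Plant→Sub1→Sub2→City: bottleneck 2, flow now 2.
Augment Plant→Sub1→Bus2→City: bottleneck 2, flow now 4.
Augment Plant→Bus4→Bus2→City: bottleneck 3, flow now 7.
Augment Plant→Bus4→Bus3→City: bottleneck 3, flow now 10.
Augment Plant→Bus4→Sub2→Sub1→Bus2→City: bottleneck 2, flow now 12. (uses reverse residual edge)
No augmenting path remains; maximum flow = 12.
In the residual graph, reachable from Plant: {Plant, Bus4, Sub2, Bus3}.
Min-cut edges: Plant→Sub1 (4), Bus4→Bus2 (3), Sub2→City (2), Bus3→City (3); capacity 4 + 3 + 2 + 3 = 12.
This cut is saturated, so no flow can exceed 12.

12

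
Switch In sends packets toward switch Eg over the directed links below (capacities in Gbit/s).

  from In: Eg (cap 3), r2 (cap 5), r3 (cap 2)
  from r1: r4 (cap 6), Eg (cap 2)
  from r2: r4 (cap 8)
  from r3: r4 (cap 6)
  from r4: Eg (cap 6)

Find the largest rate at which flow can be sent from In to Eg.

9

Augment In→Eg: bottleneck 3, flow now 3.
Augment In→r2→r4→Eg: bottleneck 5, flow now 8.
Augment In→r3→r4→Eg: bottleneck 1, flow now 9.
No augmenting path remains; maximum flow = 9.
In the residual graph, reachable from In: {In, r2, r3, r4}.
Min-cut edges: In→Eg (3), r4→Eg (6); capacity 3 + 6 = 9.
This cut is saturated, so no flow can exceed 9.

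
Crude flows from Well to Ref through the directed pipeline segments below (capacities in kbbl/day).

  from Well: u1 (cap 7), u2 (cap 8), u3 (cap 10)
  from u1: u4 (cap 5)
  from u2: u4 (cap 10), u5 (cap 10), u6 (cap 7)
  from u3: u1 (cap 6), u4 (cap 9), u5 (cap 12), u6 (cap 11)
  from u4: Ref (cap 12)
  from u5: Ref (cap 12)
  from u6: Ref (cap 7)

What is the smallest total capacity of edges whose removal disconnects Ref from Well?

Augment Well→u1→u4→Ref: bottleneck 5, flow now 5.
Augment Well→u2→u4→Ref: bottleneck 7, flow now 12.
Augment Well→u2→u5→Ref: bottleneck 1, flow now 13.
Augment Well→u3→u5→Ref: bottleneck 10, flow now 23.
No augmenting path remains; maximum flow = 23.
By max-flow min-cut, the minimum cut capacity equals the max flow.
In the residual graph, reachable from Well: {Well, u1}.
Min-cut edges: Well→u2 (8), Well→u3 (10), u1→u4 (5); capacity 8 + 10 + 5 = 23.

23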